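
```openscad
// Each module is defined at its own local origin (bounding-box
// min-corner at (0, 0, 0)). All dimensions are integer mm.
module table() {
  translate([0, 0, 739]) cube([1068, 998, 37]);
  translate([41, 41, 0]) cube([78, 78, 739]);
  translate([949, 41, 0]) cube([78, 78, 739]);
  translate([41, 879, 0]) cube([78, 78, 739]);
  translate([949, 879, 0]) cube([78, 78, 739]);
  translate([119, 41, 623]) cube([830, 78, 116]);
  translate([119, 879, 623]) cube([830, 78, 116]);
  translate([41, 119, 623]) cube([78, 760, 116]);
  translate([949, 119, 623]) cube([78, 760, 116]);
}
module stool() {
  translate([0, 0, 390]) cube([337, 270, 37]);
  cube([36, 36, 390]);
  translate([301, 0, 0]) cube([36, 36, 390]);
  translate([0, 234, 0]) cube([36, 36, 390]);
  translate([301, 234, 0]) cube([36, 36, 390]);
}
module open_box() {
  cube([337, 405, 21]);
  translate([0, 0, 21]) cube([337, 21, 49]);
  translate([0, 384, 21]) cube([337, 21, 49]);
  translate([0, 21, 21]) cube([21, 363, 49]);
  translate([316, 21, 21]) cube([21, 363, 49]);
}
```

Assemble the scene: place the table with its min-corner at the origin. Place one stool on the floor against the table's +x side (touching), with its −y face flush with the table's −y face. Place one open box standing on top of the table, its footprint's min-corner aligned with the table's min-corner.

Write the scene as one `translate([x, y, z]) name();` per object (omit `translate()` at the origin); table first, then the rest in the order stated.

table();
translate([1068, 0, 0]) stool();
translate([0, 0, 776]) open_box();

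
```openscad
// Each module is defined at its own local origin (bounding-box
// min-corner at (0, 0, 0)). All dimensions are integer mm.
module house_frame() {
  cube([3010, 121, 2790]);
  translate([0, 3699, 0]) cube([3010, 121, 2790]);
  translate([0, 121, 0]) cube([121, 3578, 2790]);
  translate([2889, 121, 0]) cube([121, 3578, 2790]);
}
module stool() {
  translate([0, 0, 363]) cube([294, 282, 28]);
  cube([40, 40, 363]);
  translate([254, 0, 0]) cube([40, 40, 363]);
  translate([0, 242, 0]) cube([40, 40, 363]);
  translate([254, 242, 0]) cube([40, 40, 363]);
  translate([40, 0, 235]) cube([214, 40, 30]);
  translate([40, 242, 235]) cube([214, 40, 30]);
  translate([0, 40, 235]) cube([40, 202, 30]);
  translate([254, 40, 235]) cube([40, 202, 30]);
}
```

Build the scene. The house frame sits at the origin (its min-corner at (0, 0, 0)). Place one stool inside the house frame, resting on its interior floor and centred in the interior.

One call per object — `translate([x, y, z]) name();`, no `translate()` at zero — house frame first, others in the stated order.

house_frame();
translate([1358, 1769, 0]) stool();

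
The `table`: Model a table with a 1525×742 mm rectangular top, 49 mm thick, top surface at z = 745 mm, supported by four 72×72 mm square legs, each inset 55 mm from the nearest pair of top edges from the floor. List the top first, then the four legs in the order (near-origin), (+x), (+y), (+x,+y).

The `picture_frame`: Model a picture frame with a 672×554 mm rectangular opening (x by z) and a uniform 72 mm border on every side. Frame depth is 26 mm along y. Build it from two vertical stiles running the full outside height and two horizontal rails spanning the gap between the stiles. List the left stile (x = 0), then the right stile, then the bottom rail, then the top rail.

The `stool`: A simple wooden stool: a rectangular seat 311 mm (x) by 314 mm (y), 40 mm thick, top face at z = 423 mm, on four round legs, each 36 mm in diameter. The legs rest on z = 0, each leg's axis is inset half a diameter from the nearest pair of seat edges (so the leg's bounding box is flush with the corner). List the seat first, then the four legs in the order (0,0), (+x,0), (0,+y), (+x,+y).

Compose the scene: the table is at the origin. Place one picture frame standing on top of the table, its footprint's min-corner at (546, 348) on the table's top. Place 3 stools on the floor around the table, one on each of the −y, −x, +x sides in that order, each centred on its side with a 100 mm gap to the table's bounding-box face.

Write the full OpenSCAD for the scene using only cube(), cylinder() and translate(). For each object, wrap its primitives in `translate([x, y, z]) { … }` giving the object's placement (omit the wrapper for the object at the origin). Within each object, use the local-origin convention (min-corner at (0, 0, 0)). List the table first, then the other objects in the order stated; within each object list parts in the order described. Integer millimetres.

translate([0, 0, 696]) cube([1525, 742, 49]);
translate([55, 55, 0]) cube([72, 72, 696]);
translate([1398, 55, 0]) cube([72, 72, 696]);
translate([55, 615, 0]) cube([72, 72, 696]);
translate([1398, 615, 0]) cube([72, 72, 696]);
translate([546, 348, 745]) {
  cube([72, 26, 698]);
  translate([744, 0, 0]) cube([72, 26, 698]);
  translate([72, 0, 0]) cube([672, 26, 72]);
  translate([72, 0, 626]) cube([672, 26, 72]);
}
translate([607, -414, 0]) {
  translate([0, 0, 383]) cube([311, 314, 40]);
  translate([18, 18, 0]) cylinder(h = 383, r = 18);
  translate([293, 18, 0]) cylinder(h = 383, r = 18);
  translate([18, 296, 0]) cylinder(h = 383, r = 18);
  translate([293, 296, 0]) cylinder(h = 383, r = 18);
}
translate([-411, 214, 0]) {
  translate([0, 0, 383]) cube([311, 314, 40]);
  translate([18, 18, 0]) cylinder(h = 383, r = 18);
  translate([293, 18, 0]) cylinder(h = 383, r = 18);
  translate([18, 296, 0]) cylinder(h = 383, r = 18);
  translate([293, 296, 0]) cylinder(h = 383, r = 18);
}
translate([1625, 214, 0]) {
  translate([0, 0, 383]) cube([311, 314, 40]);
  translate([18, 18, 0]) cylinder(h = 383, r = 18);
  translate([293, 18, 0]) cylinder(h = 383, r = 18);
  translate([18, 296, 0]) cylinder(h = 383, r = 18);
  translate([293, 296, 0]) cylinder(h = 383, r = 18);
}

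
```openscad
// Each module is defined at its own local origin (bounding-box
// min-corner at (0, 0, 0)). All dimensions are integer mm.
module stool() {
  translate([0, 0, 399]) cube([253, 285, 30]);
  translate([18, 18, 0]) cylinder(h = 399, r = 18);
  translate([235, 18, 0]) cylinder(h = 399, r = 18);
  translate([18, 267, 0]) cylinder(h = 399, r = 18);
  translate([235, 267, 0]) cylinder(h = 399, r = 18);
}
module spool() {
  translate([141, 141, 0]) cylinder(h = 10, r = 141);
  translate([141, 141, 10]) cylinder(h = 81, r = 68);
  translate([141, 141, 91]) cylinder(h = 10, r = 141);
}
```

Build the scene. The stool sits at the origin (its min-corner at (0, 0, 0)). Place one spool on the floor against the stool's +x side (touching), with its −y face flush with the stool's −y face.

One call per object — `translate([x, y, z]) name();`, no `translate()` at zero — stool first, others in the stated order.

stool();
translate([253, 0, 0]) spool();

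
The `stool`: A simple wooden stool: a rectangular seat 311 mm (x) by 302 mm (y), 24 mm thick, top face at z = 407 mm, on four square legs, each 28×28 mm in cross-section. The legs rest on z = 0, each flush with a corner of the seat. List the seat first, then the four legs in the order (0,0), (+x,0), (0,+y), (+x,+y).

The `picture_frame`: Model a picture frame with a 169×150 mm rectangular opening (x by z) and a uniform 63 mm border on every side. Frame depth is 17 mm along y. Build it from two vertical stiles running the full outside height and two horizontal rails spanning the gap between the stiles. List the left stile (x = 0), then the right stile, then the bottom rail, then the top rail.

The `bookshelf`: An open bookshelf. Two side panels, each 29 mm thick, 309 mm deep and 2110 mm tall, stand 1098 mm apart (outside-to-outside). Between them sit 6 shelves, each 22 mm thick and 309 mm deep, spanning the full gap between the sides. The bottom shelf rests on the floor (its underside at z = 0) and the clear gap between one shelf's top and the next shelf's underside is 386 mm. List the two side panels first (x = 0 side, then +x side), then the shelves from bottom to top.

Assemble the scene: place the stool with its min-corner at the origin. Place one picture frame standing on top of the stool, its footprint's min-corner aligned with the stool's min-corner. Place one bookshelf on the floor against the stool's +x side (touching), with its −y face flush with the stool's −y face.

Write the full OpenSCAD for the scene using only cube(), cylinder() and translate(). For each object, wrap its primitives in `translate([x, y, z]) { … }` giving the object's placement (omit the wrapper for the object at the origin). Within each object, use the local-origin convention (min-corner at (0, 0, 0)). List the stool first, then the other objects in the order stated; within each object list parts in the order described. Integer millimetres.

translate([0, 0, 383]) cube([311, 302, 24]);
cube([28, 28, 383]);
translate([283, 0, 0]) cube([28, 28, 383]);
translate([0, 274, 0]) cube([28, 28, 383]);
translate([283, 274, 0]) cube([28, 28, 383]);
translate([0, 0, 407]) {
  cube([63, 17, 276]);
  translate([232, 0, 0]) cube([63, 17, 276]);
  translate([63, 0, 0]) cube([169, 17, 63]);
  translate([63, 0, 213]) cube([169, 17, 63]);
}
translate([311, 0, 0]) {
  cube([29, 309, 2110]);
  translate([1069, 0, 0]) cube([29, 309, 2110]);
  translate([29, 0, 0]) cube([1040, 309, 22]);
  translate([29, 0, 408]) cube([1040, 309, 22]);
  translate([29, 0, 816]) cube([1040, 309, 22]);
  translate([29, 0, 1224]) cube([1040, 309, 22]);
  translate([29, 0, 1632]) cube([1040, 309, 22]);
  translate([29, 0, 2040]) cube([1040, 309, 22]);
}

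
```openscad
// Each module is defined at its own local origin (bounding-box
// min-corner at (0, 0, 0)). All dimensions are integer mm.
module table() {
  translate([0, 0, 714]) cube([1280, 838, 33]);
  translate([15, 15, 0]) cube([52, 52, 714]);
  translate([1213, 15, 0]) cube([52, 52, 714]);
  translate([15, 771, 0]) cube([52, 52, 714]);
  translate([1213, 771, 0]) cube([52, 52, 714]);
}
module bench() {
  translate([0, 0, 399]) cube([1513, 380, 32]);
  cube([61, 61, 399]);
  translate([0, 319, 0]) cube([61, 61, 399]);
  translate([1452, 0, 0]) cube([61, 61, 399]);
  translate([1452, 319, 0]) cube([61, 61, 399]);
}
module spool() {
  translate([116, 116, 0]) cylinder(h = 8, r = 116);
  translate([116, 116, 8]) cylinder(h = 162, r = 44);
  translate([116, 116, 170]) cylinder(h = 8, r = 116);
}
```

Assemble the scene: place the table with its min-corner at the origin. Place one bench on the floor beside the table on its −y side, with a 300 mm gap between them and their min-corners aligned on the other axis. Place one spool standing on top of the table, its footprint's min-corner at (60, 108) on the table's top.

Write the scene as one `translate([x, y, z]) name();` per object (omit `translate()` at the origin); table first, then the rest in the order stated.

table();
translate([0, -680, 0]) bench();
translate([60, 108, 747]) spool();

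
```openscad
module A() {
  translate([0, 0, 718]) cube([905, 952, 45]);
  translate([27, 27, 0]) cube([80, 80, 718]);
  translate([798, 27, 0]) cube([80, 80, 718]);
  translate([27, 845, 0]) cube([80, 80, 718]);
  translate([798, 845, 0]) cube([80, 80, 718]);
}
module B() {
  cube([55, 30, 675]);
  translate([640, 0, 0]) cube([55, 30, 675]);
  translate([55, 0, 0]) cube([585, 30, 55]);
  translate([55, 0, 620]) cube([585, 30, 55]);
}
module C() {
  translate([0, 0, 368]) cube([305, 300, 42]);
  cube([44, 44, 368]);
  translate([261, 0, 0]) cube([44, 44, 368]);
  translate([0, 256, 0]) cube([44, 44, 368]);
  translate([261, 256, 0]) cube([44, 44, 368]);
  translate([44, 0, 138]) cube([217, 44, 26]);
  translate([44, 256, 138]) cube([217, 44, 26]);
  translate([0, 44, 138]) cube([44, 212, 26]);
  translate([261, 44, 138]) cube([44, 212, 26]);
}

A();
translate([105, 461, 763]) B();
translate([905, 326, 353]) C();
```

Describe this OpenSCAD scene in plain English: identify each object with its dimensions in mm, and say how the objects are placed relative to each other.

A is a rectangular dining table. The top is 905×952×45 mm with its upper surface at z = 763 mm. It stands on four 80×80 mm square legs, each inset 27 mm from the nearest pair of top edges, running from the floor to the underside of the top.

B is a picture frame with a 585×565 mm rectangular opening (x by z) and a uniform 55 mm border on every side. Frame depth is 30 mm along y. It is built from two vertical stiles running the full outside height and two horizontal rails spanning the gap between the stiles.

C is a simple wooden stool: a rectangular seat 305 mm (x) by 300 mm (y), 42 mm thick, top face at z = 410 mm, on four square legs, each 44×44 mm in cross-section. The legs rest on z = 0, each flush with a corner of the seat. Four stretchers, 44 mm wide and 26 mm tall, connect adjacent legs with their undersides at z = 138 mm, each running between the inner faces of the legs it joins and aligned with the legs' outer faces on the other axis.

The picture frame is on top of the table, centred. The stool is beside the table with their tops flush at z = 763.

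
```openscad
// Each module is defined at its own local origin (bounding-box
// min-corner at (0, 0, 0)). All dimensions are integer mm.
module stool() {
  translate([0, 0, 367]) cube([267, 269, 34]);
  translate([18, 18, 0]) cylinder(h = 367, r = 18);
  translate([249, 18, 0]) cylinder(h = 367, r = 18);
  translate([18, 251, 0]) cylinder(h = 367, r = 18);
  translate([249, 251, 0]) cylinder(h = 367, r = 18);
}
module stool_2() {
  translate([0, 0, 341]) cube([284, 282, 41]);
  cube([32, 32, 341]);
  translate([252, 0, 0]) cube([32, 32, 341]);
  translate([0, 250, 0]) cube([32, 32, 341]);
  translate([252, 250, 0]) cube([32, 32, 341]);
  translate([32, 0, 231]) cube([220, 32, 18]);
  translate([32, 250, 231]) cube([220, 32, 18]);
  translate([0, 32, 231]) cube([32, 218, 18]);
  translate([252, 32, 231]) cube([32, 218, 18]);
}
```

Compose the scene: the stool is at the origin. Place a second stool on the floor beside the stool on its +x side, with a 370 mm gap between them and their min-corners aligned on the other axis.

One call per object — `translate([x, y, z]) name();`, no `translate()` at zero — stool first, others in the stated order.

stool();
translate([637, 0, 0]) stool_2();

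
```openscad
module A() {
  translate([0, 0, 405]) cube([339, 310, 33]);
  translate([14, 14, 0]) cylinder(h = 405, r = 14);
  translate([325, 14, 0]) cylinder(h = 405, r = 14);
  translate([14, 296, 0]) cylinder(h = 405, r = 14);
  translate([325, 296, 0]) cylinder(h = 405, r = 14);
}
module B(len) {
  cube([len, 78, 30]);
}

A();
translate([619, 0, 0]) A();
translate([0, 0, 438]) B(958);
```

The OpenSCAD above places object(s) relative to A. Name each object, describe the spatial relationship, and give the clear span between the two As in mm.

Second stool starts at x = 619; first ends at x = 339; clear span = 619 − 339 = 280 mm.

A is a stool. B is a beam. A beam spans the tops of two stools. The clear span between the two stools is 280 mm.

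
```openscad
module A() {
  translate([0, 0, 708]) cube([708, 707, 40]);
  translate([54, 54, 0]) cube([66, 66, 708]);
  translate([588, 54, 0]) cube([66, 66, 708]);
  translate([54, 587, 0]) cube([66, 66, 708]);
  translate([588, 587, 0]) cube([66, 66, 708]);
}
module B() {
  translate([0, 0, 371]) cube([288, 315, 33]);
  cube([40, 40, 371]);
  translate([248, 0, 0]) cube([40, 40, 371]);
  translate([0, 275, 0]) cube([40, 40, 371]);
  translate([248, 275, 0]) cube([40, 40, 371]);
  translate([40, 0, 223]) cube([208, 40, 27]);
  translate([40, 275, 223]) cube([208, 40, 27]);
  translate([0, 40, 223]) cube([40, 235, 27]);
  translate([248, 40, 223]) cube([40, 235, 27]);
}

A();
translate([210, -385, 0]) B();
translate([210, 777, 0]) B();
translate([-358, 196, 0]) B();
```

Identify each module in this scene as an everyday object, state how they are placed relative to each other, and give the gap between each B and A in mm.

Each stool's nearest face is 70 mm from the table's bounding box.

A is a table. B is a stool. Three stools sit around the table at the −y, +y, −x sides. The gap between each stool and the table is 70 mm.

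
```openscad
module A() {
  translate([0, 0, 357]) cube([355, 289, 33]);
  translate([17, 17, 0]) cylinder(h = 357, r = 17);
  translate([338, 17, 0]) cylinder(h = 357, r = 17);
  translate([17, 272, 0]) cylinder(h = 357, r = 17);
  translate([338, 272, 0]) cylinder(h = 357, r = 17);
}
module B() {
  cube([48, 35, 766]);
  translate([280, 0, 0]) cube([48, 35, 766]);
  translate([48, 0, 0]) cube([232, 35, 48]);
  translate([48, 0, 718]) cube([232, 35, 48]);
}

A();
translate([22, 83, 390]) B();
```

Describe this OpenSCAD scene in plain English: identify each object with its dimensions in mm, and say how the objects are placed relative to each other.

A is a four-legged stool. The seat is 355×289 mm, 33 mm thick, top at z = 390 mm. It stands on four round legs, each 34 mm in diameter, from z = 0 to the seat underside, each leg's axis is inset half a diameter from the nearest pair of seat edges (so the leg's bounding box is flush with the corner).

B is a rectangular picture frame lying in the x–z plane (depth along y). The opening is 232 mm wide (x) by 670 mm tall (z), surrounded by a border 48 mm wide on all four sides. The frame is 35 mm deep and is made of two full-height vertical stiles with two horizontal rails fitted between them.

The picture frame is on top of the stool.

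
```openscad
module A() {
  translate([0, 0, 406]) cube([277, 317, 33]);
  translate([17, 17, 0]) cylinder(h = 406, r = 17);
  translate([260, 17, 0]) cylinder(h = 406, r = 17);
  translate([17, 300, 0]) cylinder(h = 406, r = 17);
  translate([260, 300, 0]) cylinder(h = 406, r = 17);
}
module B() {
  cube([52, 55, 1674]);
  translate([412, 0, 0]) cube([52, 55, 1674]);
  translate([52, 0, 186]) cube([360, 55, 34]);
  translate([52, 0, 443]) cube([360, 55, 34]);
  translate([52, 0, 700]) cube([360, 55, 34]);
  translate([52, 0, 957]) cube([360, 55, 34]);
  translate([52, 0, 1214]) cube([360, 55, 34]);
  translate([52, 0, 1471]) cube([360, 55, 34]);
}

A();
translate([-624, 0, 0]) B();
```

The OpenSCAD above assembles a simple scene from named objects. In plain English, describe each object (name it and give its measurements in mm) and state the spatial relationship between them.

A is a simple wooden stool: a rectangular seat 277 mm (x) by 317 mm (y), 33 mm thick, top face at z = 439 mm, on four round legs, each 34 mm in diameter. The legs rest on z = 0, each leg's axis is inset half a diameter from the nearest pair of seat edges (so the leg's bounding box is flush with the corner).

B is a straight ladder. Two 52×55 mm vertical rails, 1674 mm tall, stand 464 mm apart (outside-to-outside) with their front faces coplanar on the −y side. 6 rungs, each 55 mm deep and 34 mm tall, span between the inner faces of the rails, front faces flush with the rails. The lowest rung's underside is at z = 186 mm and rungs are spaced 257 mm apart (underside to underside).

The ladder is on the floor beside the stool on its −x side.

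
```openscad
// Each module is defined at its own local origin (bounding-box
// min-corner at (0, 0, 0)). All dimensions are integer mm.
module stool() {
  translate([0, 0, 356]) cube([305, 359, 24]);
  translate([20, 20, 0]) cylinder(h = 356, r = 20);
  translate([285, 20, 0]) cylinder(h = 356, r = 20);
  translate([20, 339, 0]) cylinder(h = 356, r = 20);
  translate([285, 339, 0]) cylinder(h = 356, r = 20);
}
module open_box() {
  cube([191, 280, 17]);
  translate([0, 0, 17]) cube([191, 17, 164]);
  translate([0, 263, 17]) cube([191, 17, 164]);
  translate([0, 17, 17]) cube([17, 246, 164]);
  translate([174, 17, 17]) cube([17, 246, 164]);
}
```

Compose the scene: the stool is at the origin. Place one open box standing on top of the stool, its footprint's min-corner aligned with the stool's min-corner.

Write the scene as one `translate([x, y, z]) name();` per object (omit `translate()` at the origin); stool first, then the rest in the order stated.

stool();
translate([0, 0, 380]) open_box();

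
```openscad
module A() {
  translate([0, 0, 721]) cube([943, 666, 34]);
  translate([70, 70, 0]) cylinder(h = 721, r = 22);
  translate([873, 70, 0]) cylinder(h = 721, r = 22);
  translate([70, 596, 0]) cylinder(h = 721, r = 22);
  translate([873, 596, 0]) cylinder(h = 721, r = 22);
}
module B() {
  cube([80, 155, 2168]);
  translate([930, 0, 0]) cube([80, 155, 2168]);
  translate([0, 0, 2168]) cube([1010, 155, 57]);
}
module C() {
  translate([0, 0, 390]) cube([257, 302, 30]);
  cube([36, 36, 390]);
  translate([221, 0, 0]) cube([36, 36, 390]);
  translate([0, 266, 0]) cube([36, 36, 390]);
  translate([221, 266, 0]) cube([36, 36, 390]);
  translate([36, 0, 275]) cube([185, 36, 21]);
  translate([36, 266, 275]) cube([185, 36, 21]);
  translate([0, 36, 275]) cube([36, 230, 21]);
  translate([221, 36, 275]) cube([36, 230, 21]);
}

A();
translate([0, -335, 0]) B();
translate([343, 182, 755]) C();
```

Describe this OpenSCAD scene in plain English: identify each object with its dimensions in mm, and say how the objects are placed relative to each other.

A is a rectangular dining table. The top is 943×666×34 mm with its upper surface at z = 755 mm. It stands on four round legs of 44 mm diameter, each leg's bounding box inset 48 mm from the nearest pair of top edges, running from the floor to the underside of the top.

B is a rectangular door frame: two vertical jambs of 80×155 mm section, 2168 mm tall, with a clear opening 850 mm wide between their inner faces. A header 57 mm tall and 155 mm deep lies on top of the jambs and spans the full outside width.

C is a four-legged stool. The seat is a 257×302×30 mm slab whose top surface is at z = 420 mm; four square legs, each 36×36 mm in cross-section, run from the floor (z = 0) to the underside of the seat, each flush with a corner of the seat. Four stretchers, 36 mm wide and 21 mm tall, connect adjacent legs with their undersides at z = 275 mm, each running between the inner faces of the legs it joins and aligned with the legs' outer faces on the other axis.

The door frame is on the floor beside the table on its −y side. The stool is on top of the table, centred.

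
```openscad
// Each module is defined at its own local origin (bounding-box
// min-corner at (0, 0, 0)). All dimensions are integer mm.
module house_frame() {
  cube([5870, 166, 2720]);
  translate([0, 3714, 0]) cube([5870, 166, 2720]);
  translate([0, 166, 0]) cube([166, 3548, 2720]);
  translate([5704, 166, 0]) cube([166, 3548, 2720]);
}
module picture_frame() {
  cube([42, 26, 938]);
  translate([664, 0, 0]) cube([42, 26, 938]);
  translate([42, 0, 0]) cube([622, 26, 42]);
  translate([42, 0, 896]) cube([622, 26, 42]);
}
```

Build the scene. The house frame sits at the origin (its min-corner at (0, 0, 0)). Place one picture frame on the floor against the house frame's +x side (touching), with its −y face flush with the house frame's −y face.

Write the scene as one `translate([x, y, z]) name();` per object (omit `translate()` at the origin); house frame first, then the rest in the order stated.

house_frame();
translate([5870, 0, 0]) picture_frame();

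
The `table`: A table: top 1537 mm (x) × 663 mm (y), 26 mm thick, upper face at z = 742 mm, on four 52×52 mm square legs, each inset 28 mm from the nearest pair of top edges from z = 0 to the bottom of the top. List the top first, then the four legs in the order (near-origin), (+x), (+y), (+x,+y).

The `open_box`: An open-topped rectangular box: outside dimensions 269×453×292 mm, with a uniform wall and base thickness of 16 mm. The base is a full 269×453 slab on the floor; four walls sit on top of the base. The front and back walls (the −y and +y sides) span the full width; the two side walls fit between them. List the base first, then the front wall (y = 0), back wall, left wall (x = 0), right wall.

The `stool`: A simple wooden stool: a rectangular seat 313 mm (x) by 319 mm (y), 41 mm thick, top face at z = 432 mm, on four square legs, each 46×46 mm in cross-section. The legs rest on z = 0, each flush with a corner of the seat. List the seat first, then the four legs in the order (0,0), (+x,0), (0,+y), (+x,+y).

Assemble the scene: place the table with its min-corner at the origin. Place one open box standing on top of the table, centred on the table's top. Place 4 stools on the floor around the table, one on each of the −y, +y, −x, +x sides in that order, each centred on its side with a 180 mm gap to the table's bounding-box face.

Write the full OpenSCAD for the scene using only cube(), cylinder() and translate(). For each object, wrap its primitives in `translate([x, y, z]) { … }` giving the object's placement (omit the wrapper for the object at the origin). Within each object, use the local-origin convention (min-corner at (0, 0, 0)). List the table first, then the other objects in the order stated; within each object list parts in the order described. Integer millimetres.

translate([0, 0, 716]) cube([1537, 663, 26]);
translate([28, 28, 0]) cube([52, 52, 716]);
translate([1457, 28, 0]) cube([52, 52, 716]);
translate([28, 583, 0]) cube([52, 52, 716]);
translate([1457, 583, 0]) cube([52, 52, 716]);
translate([634, 105, 742]) {
  cube([269, 453, 16]);
  translate([0, 0, 16]) cube([269, 16, 276]);
  translate([0, 437, 16]) cube([269, 16, 276]);
  translate([0, 16, 16]) cube([16, 421, 276]);
  translate([253, 16, 16]) cube([16, 421, 276]);
}
translate([612, -499, 0]) {
  translate([0, 0, 391]) cube([313, 319, 41]);
  cube([46, 46, 391]);
  translate([267, 0, 0]) cube([46, 46, 391]);
  translate([0, 273, 0]) cube([46, 46, 391]);
  translate([267, 273, 0]) cube([46, 46, 391]);
}
translate([612, 843, 0]) {
  translate([0, 0, 391]) cube([313, 319, 41]);
  cube([46, 46, 391]);
  translate([267, 0, 0]) cube([46, 46, 391]);
  translate([0, 273, 0]) cube([46, 46, 391]);
  translate([267, 273, 0]) cube([46, 46, 391]);
}
translate([-493, 172, 0]) {
  translate([0, 0, 391]) cube([313, 319, 41]);
  cube([46, 46, 391]);
  translate([267, 0, 0]) cube([46, 46, 391]);
  translate([0, 273, 0]) cube([46, 46, 391]);
  translate([267, 273, 0]) cube([46, 46, 391]);
}
translate([1717, 172, 0]) {
  translate([0, 0, 391]) cube([313, 319, 41]);
  cube([46, 46, 391]);
  translate([267, 0, 0]) cube([46, 46, 391]);
  translate([0, 273, 0]) cube([46, 46, 391]);
  translate([267, 273, 0]) cube([46, 46, 391]);
}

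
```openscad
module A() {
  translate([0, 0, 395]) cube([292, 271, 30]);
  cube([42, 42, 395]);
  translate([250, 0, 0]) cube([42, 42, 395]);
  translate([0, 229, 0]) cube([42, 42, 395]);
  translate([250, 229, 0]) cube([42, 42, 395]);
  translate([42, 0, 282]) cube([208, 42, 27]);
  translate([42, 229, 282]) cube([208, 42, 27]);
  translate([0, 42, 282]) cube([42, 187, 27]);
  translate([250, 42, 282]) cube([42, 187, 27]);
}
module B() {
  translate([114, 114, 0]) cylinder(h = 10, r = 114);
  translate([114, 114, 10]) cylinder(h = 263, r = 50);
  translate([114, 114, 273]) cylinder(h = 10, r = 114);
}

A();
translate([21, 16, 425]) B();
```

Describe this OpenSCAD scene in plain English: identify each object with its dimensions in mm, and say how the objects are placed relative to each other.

A is a four-legged stool. The seat is 292×271 mm, 30 mm thick, top at z = 425 mm. It stands on four square legs, each 42×42 mm in cross-section, from z = 0 to the seat underside, each flush with a corner of the seat. Four stretchers, 42 mm wide and 27 mm tall, connect adjacent legs with their undersides at z = 282 mm, each running between the inner faces of the legs it joins and aligned with the legs' outer faces on the other axis.

B is a spool: two coaxial disc flanges of radius 114 mm and thickness 10 mm, joined by a core cylinder of radius 50 mm and height 263 mm. The lower flange rests on z = 0 and the three cylinders share a vertical axis.

The spool is on top of the stool.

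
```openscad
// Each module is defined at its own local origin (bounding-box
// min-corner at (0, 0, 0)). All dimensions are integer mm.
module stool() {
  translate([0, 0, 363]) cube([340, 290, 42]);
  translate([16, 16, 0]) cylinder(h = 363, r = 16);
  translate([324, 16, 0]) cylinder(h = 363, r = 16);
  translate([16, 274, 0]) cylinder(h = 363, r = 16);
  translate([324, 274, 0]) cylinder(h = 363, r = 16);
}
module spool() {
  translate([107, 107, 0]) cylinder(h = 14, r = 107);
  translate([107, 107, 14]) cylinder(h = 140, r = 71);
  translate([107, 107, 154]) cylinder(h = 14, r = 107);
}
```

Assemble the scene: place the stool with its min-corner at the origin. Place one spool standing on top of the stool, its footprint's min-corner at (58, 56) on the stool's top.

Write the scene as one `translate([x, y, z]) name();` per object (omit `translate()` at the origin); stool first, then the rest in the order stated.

stool();
translate([58, 56, 405]) spool();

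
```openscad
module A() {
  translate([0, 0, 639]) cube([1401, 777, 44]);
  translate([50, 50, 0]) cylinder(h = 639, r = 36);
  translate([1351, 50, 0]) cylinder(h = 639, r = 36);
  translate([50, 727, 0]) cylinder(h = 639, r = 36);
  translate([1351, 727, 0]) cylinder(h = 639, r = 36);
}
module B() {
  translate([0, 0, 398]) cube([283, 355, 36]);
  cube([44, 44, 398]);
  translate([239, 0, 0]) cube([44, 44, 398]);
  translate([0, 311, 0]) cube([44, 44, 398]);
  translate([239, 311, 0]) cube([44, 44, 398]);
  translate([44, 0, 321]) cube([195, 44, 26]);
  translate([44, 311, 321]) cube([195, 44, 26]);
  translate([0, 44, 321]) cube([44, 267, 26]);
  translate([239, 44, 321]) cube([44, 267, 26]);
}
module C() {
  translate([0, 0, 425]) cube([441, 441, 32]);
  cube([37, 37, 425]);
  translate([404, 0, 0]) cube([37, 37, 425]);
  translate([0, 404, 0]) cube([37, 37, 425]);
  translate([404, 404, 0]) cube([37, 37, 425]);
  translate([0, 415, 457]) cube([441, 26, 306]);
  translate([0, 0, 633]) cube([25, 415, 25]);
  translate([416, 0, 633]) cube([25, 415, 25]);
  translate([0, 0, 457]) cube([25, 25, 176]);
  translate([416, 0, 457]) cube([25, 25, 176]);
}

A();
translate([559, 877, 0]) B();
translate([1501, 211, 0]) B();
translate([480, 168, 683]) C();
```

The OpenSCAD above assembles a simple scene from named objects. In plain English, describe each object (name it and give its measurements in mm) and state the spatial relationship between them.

A is a table: top 1401 mm (x) × 777 mm (y), 44 mm thick, upper face at z = 683 mm, on four round legs of 72 mm diameter, each leg's bounding box inset 14 mm from the nearest pair of top edges, running from z = 0 to the bottom of the top.

B is a simple wooden stool: a rectangular seat 283 mm (x) by 355 mm (y), 36 mm thick, top face at z = 434 mm, on four square legs, each 44×44 mm in cross-section. The legs rest on z = 0, each flush with a corner of the seat. Four stretchers, 44 mm wide and 26 mm tall, connect adjacent legs with their undersides at z = 321 mm, each running between the inner faces of the legs it joins and aligned with the legs' outer faces on the other axis.

C is a chair. The seat is a 441×441×32 mm slab with its top at z = 457 mm, on four 37×37 mm corner legs (flush with the seat edges, standing on z = 0). A flat backrest 26 mm thick, 306 mm tall, spans the full seat width and rises from the seat top along its +y edge, rear face flush with the rear of the seat. Two armrests of 25×25 mm section run along each side from the seat's front edge to the front of the backrest, top faces 201 mm above the seat top and outer faces flush with the seat's x-edges; a 25×25 mm post under the front of each armrest stands on the seat at the front corner.

Two stools sit around the table at the +y, +x sides. The chair is on top of the table, centred.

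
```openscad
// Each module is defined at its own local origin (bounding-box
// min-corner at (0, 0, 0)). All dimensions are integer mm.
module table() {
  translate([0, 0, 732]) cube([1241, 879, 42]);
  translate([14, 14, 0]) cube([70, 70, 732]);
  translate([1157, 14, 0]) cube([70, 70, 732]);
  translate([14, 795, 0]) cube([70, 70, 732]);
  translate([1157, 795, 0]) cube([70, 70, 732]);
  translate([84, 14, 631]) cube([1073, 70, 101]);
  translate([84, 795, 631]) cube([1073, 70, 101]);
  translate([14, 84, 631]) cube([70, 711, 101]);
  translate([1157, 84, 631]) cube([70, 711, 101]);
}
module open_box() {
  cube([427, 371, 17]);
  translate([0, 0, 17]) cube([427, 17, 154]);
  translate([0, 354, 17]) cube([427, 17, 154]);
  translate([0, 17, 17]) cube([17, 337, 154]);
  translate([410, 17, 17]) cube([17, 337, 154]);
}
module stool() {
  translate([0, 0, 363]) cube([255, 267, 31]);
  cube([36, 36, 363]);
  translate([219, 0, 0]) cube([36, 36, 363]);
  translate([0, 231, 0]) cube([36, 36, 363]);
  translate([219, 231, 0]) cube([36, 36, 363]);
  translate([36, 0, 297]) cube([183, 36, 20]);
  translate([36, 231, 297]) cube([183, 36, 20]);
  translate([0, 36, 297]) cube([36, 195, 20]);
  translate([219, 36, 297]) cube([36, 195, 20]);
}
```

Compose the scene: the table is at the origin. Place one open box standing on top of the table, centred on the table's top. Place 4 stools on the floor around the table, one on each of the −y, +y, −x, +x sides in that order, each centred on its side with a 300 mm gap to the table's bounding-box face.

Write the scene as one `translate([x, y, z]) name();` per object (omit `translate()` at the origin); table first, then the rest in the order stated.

table();
translate([407, 254, 774]) open_box();
translate([493, -567, 0]) stool();
translate([493, 1179, 0]) stool();
translate([-555, 306, 0]) stool();
translate([1541, 306, 0]) stool();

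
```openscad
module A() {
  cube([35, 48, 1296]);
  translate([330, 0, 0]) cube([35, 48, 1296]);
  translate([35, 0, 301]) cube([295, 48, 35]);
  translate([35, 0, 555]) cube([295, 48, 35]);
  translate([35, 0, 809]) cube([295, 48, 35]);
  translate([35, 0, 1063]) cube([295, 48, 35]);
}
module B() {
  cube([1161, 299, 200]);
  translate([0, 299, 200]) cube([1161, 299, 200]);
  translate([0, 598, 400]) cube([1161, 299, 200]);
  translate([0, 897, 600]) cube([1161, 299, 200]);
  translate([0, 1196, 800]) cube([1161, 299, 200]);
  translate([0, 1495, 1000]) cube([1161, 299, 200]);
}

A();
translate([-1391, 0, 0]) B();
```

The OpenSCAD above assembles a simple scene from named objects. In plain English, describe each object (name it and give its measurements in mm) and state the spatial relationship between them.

A is a straight ladder. Two 35×48 mm vertical rails, 1296 mm tall, stand 365 mm apart (outside-to-outside) with their front faces coplanar on the −y side. 4 rungs, each 48 mm deep and 35 mm tall, span between the inner faces of the rails, front faces flush with the rails. The lowest rung's underside is at z = 301 mm and rungs are spaced 254 mm apart (underside to underside).

B is a straight staircase of 6 solid steps. Each step is 1161 mm wide (x), 299 mm deep (y, the going) and 200 mm tall (the rise). The first step rests on the floor; each subsequent step sits one going further in +y and one rise higher in +z, directly behind and above the previous step with no overlap.

The staircase is on the floor beside the ladder on its −x side.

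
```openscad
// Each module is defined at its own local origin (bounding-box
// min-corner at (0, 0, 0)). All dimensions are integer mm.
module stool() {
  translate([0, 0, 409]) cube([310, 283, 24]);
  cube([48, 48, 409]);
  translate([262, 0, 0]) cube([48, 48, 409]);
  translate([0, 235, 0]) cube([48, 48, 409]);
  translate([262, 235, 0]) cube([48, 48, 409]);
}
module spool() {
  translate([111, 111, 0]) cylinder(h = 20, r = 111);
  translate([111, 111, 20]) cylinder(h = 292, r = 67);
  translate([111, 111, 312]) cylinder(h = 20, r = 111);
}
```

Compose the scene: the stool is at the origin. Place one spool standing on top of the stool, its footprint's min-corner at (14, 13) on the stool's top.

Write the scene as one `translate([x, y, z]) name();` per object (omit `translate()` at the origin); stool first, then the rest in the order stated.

stool();
translate([14, 13, 433]) spool();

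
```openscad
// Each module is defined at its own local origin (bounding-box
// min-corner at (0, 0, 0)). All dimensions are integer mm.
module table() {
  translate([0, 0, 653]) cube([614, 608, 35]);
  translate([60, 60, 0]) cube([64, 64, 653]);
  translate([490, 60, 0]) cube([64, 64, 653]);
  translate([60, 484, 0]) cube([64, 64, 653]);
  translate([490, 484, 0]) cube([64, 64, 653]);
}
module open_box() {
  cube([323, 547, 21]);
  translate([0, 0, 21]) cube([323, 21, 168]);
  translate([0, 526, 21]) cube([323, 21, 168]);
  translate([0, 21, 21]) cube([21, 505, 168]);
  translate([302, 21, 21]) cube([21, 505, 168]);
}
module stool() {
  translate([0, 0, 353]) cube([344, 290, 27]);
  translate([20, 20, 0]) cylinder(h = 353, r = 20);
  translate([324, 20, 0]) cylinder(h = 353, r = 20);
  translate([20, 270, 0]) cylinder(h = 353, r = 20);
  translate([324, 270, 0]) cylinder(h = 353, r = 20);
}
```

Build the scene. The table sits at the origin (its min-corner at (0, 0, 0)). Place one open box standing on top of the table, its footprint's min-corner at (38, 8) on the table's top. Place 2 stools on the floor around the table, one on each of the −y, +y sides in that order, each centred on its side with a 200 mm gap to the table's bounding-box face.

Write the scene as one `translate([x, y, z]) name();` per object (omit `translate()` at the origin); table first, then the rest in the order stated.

table();
translate([38, 8, 688]) open_box();
translate([135, -490, 0]) stool();
translate([135, 808, 0]) stool();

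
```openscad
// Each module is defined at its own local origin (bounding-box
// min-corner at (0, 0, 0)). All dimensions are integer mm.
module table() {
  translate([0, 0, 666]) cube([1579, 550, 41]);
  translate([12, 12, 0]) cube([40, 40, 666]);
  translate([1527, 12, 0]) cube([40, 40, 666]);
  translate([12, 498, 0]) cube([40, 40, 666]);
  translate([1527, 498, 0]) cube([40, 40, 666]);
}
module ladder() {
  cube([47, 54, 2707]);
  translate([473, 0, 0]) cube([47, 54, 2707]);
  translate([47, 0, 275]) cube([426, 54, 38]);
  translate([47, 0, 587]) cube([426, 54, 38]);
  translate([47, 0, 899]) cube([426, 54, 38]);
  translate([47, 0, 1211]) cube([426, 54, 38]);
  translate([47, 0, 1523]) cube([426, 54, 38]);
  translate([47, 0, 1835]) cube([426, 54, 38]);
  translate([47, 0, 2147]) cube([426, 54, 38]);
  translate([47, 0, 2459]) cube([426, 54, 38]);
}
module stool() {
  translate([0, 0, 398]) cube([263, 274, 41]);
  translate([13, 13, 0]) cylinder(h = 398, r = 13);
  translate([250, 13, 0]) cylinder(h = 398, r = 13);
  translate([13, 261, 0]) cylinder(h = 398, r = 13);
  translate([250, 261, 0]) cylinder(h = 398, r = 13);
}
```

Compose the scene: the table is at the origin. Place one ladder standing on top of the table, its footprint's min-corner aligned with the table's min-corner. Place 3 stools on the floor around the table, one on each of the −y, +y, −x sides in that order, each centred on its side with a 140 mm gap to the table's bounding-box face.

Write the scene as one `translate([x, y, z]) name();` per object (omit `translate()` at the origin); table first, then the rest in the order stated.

table();
translate([0, 0, 707]) ladder();
translate([658, -414, 0]) stool();
translate([658, 690, 0]) stool();
translate([-403, 138, 0]) stool();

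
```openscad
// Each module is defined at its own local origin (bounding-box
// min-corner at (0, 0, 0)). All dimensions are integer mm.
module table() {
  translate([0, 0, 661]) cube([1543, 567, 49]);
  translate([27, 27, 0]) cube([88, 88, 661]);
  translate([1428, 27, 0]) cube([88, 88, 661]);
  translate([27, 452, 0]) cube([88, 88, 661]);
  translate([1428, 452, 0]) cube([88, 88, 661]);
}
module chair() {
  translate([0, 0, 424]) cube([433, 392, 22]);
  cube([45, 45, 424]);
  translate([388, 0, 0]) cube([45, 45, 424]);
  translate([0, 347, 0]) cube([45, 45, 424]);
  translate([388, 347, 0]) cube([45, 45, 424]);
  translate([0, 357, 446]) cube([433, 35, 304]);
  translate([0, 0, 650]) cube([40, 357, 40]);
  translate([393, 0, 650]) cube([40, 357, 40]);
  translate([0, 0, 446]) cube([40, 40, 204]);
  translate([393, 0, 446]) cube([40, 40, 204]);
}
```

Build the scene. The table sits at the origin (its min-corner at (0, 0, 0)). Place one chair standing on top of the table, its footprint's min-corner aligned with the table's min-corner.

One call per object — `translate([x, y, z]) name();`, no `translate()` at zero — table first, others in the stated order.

table();
translate([0, 0, 710]) chair();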